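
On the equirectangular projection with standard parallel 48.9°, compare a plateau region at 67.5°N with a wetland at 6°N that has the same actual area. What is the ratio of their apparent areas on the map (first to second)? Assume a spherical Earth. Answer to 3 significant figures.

With standard parallel φ₀ = 48.9°, the equirectangular projection gives x = Rλ cos φ₀, y = Rφ, so h = 1 and k = cos 48.9° / cos φ.
Areal scale at 67.5°: h·k = 1.000 × 1.718 = 1.718.
Areal scale at 6°: h·k = 1.000 × 0.6610 = 0.6610.
Ratio = 1.718/0.6610 ≈ 2.60.

2.60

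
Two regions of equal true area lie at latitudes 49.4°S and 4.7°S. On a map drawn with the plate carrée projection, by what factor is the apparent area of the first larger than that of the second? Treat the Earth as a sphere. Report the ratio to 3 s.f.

For the equirectangular projection with φ₀ = 0 (plate carrée), h = 1 along meridians and k = sec φ along parallels.
Areal scale at 49.4°: h·k = 1.000 × 1.537 = 1.537.
Areal scale at 4.7°: h·k = 1.000 × 1.003 = 1.003.
Ratio = 1.537/1.003 ≈ 1.53.

1.53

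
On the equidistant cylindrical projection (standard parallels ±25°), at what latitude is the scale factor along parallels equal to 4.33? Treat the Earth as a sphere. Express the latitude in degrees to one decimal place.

With standard parallel φ₀ = 25°, the equirectangular projection gives x = Rλ cos φ₀, y = Rφ, so h = 1 and k = cos 25° / cos φ.
k = cos φ₀ / cos φ = 4.33  ⇒  cos φ = cos 25° / 4.33 = 0.2093.
φ = arccos(0.2093) ≈ 77.9°.

77.9°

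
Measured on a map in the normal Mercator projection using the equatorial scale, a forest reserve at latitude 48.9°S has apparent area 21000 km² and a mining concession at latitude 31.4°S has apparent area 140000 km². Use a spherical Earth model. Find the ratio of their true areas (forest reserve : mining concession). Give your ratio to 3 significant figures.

0.0890

Mercator's areal exaggeration is sec²φ; hence true area = (apparent area) · cos²φ.
True area of forest reserve: 21000 × cos²(48.9°) = 21000 × 0.4321 = 9075 km².
True area of mining concession: 140000 × cos²(31.4°) = 140000 × 0.7285 = 102000 km².
Ratio = 9075 / 102000 ≈ 0.0890.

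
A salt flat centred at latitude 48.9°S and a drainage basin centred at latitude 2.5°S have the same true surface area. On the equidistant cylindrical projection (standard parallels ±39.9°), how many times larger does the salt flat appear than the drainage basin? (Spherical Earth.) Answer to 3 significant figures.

1.52

In the equirectangular projection with standard parallel φ₀ = 39.9° (x = Rλ cos φ₀, y = Rφ), meridians are true-scale (h = 1) and the parallel scale is k = cos φ₀ / cos φ.
Areal scale at 48.9°: h·k = 1.000 × 1.167 = 1.167.
Areal scale at 2.5°: h·k = 1.000 × 0.7679 = 0.7679.
Ratio = 1.167/0.7679 ≈ 1.52.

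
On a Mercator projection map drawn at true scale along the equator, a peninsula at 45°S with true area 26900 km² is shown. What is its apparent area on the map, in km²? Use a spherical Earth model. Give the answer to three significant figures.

53800 km²

Mercator is conformal, so the point scale is isotropic: h = k = sec φ = 1/cos φ.
Areal scale = k² = sec²φ = 1/cos²(45°) = 1/0.7071² = 2.000.
Apparent area = 26900 × 2.000 ≈ 53800 km².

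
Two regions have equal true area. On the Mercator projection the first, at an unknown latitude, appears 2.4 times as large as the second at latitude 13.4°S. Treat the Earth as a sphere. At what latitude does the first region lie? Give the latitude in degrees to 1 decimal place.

51.1°

Mercator areal scale is sec²φ, so apparent-area ratio = sec²φ₁ / sec²φ₂ = cos²φ₂ / cos²φ₁.
cos²φ₂ / cos²φ₁ = 2.4  ⇒  cos φ₁ = cos 13.4° / √2.4 = 0.9728/1.549 = 0.6279.
φ₁ = arccos(0.6279) ≈ 51.1°.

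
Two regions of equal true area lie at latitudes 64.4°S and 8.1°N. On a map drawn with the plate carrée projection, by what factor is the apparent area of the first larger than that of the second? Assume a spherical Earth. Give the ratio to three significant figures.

2.29

In the plate carrée (x = Rλ, y = Rφ), meridians are true-scale (h = 1) and parallels are stretched by k = sec φ.
Areal scale at 64.4°: h·k = 1.000 × 2.314 = 2.314.
Areal scale at 8.1°: h·k = 1.000 × 1.010 = 1.010.
Ratio = 2.314/1.010 ≈ 2.29.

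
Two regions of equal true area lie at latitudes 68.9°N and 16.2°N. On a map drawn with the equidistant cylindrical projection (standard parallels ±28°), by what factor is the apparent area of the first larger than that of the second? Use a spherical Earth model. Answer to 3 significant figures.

2.67

The equidistant cylindrical projection with φ₀ = 28° has h = 1 (meridians true) and k = cos φ₀ / cos φ along parallels.
Areal scale at 68.9°: h·k = 1.000 × 2.453 = 2.453.
Areal scale at 16.2°: h·k = 1.000 × 0.9195 = 0.9195.
Ratio = 2.453/0.9195 ≈ 2.67.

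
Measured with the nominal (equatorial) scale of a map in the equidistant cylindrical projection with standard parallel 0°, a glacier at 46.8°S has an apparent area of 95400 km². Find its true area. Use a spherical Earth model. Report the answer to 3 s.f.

In the plate carrée (x = Rλ, y = Rφ), meridians are true-scale (h = 1) and parallels are stretched by k = sec φ.
Areal scale = h·k = 1 × sec φ; at 46.8°, h = 1.000, k = 1.461, so h·k = 1.461.
True area = apparent / (areal scale) = 95400 / 1.461 ≈ 65300 km².

65300 km²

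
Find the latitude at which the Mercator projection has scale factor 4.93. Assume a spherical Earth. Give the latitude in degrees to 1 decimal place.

78.3°

Mercator scale is k = sec φ = 1/cos φ.
1/cos φ = 4.93  ⇒  cos φ = 0.2028  ⇒  φ = arccos(0.2028) ≈ 78.3°.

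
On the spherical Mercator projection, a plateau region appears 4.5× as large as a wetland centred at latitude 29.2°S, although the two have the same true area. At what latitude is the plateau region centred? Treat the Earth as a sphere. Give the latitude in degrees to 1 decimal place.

For equal true areas on Mercator, apparent areas scale as sec²φ, so the ratio is cos²φ₂ / cos²φ₁.
cos²φ₂ / cos²φ₁ = 4.5  ⇒  cos φ₁ = cos 29.2° / √4.5 = 0.8729/2.121 = 0.4115.
φ₁ = arccos(0.4115) ≈ 65.7°.

65.7°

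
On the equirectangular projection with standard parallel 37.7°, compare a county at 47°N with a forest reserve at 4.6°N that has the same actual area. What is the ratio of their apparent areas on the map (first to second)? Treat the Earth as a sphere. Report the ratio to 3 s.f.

The equidistant cylindrical projection with φ₀ = 37.7° has h = 1 (meridians true) and k = cos φ₀ / cos φ along parallels.
Areal scale at 47°: h·k = 1.000 × 1.160 = 1.160.
Areal scale at 4.6°: h·k = 1.000 × 0.7938 = 0.7938.
Ratio = 1.160/0.7938 ≈ 1.46.

1.46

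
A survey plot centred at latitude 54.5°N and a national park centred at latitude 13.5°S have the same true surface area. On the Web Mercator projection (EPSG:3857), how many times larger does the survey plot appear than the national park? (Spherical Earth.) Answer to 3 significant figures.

Mercator is conformal with k = sec φ, so areal scale = k² = sec²φ.
At 54.5°: sec²(54.5°) = 1/0.5807² = 2.965.
At 13.5°: sec²(13.5°) = 1/0.9724² = 1.058.
Ratio = 2.965/1.058 = cos²(13.5°)/cos²(54.5°) ≈ 2.80.

2.80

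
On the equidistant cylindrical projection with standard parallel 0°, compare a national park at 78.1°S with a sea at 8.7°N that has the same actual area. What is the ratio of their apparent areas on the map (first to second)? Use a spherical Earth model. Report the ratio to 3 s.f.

4.79

For the equirectangular projection with φ₀ = 0 (plate carrée), h = 1 along meridians and k = sec φ along parallels.
Areal scale at 78.1°: h·k = 1.000 × 4.850 = 4.850.
Areal scale at 8.7°: h·k = 1.000 × 1.012 = 1.012.
Ratio = 4.850/1.012 ≈ 4.79.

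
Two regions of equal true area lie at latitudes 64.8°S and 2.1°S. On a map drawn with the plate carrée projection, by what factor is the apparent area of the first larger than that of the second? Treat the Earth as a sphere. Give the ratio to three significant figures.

2.35

In the plate carrée (x = Rλ, y = Rφ), meridians are true-scale (h = 1) and parallels are stretched by k = sec φ.
Areal scale at 64.8°: h·k = 1.000 × 2.349 = 2.349.
Areal scale at 2.1°: h·k = 1.000 × 1.001 = 1.001.
Ratio = 2.349/1.001 ≈ 2.35.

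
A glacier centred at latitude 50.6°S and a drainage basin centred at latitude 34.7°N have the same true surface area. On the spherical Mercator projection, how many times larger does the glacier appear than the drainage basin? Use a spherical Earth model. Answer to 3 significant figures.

1.68

Mercator is conformal with k = sec φ, so areal scale = k² = sec²φ.
At 50.6°: sec²(50.6°) = 1/0.6347² = 2.482.
At 34.7°: sec²(34.7°) = 1/0.8221² = 1.479.
Ratio = 2.482/1.479 = cos²(34.7°)/cos²(50.6°) ≈ 1.68.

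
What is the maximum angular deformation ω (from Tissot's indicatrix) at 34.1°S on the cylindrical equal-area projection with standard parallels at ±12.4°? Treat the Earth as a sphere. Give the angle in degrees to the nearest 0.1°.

18.8°

A cylindrical equal-area projection with standard parallel φ₀ has meridian scale h = cos φ / cos φ₀ and parallel scale k = cos φ₀ / cos φ (so areas are preserved, h·k = 1).
At 34.1°: h = 0.8478, k = 1.179; principal scales a = 1.179, b = 0.8478.
sin(ω/2) = (a − b)/(a + b) = 0.3316/2.027 = 0.1636, so ω = 2 arcsin(0.1636) ≈ 18.8°.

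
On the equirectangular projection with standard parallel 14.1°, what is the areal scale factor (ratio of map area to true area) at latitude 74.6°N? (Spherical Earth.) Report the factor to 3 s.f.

3.65

With standard parallel φ₀ = 14.1°, the equirectangular projection gives x = Rλ cos φ₀, y = Rφ, so h = 1 and k = cos 14.1° / cos φ.
Areal scale = h·k = 1 × cos φ₀ / cos φ; at 74.6°, h = 1.000, k = 3.652, so h·k = 3.652.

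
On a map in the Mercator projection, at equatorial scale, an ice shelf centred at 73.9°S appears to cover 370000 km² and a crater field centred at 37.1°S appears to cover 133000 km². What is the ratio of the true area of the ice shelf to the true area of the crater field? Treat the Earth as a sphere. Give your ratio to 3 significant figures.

Since Mercator area scale is 1/cos²φ, the true area equals the apparent area multiplied by cos²φ.
True area of ice shelf: 370000 × cos²(73.9°) = 370000 × 0.07690 = 28450 km².
True area of crater field: 133000 × cos²(37.1°) = 133000 × 0.6361 = 84610 km².
Ratio = 28450 / 84610 ≈ 0.336.

0.336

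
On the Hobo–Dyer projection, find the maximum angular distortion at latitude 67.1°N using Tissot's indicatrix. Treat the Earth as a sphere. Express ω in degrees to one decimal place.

75.5°

Hobo–Dyer is a cylindrical equal-area projection with standard parallels at ±37.5°. For cylindrical equal-area with standard parallel φ₀, h = cos φ / cos φ₀ and k = cos φ₀ / cos φ, so h·k = 1.
At 67.1°: h = 0.4905, k = 2.039; principal scales a = 2.039, b = 0.4905.
sin(ω/2) = (a − b)/(a + b) = 1.548/2.529 = 0.6122, so ω = 2 arcsin(0.6122) ≈ 75.5°.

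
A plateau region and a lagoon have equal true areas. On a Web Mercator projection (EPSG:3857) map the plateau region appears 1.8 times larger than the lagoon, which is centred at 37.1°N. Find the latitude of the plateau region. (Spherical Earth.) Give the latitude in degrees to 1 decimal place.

On Mercator, (apparent₁)/(apparent₂) = sec²φ₁ / sec²φ₂ when true areas are equal.
cos²φ₂ / cos²φ₁ = 1.8  ⇒  cos φ₁ = cos 37.1° / √1.8 = 0.7976/1.342 = 0.5945.
φ₁ = arccos(0.5945) ≈ 53.5°.

53.5°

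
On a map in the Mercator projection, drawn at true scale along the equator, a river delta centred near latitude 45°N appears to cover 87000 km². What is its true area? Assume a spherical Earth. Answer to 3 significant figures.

43500 km²

The Mercator projection is conformal; its linear scale factor is the same in every direction and equals sec φ = 1/cos φ.
Areal scale = k² = sec²φ = 1/cos²(45°) = 1/0.7071² = 2.000.
True area = apparent / (areal scale) = 87000 / 2.000 ≈ 43500 km².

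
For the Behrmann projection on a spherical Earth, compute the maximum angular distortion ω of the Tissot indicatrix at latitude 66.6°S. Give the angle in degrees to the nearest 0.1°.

The Behrmann projection is cylindrical equal-area with φ₀ = 30°. For cylindrical equal-area with standard parallel φ₀, h = cos φ / cos φ₀ and k = cos φ₀ / cos φ, so h·k = 1.
At 66.6°: h = 0.4586, k = 2.181; principal scales a = 2.181, b = 0.4586.
sin(ω/2) = (a − b)/(a + b) = 1.722/2.639 = 0.6525, so ω = 2 arcsin(0.6525) ≈ 81.5°.

81.5°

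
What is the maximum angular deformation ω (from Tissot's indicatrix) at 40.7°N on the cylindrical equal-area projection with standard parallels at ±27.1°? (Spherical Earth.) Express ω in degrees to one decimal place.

Cylindrical equal-area (φ₀ = 27.1°): h = cos φ / cos 27.1° along meridians, k = cos 27.1° / cos φ along parallels; h·k = 1.
At 40.7°: h = 0.8516, k = 1.174; principal scales a = 1.174, b = 0.8516.
sin(ω/2) = (a − b)/(a + b) = 0.3226/2.026 = 0.1592, so ω = 2 arcsin(0.1592) ≈ 18.3°.

18.3°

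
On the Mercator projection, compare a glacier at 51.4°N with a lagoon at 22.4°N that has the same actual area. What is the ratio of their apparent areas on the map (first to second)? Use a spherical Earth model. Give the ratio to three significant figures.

On Mercator, area is exaggerated by sec²φ = 1/cos²φ.
At 51.4°: sec²(51.4°) = 1/0.6239² = 2.569.
At 22.4°: sec²(22.4°) = 1/0.9245² = 1.170.
Ratio = 2.569/1.170 = cos²(22.4°)/cos²(51.4°) ≈ 2.20.

2.20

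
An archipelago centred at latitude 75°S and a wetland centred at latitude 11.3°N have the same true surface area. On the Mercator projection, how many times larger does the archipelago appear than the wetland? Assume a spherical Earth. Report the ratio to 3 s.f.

14.4

Mercator areal scale is sec²φ.
At 75°: sec²(75°) = 1/0.2588² = 14.93.
At 11.3°: sec²(11.3°) = 1/0.9806² = 1.040.
Ratio = 14.93/1.040 = cos²(11.3°)/cos²(75°) ≈ 14.4.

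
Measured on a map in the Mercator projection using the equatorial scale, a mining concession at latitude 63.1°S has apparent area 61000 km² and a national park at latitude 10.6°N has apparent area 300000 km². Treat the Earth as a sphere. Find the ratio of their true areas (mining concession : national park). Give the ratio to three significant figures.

Since Mercator area scale is 1/cos²φ, the true area equals the apparent area multiplied by cos²φ.
True area of mining concession: 61000 × cos²(63.1°) = 61000 × 0.2047 = 12490 km².
True area of national park: 300000 × cos²(10.6°) = 300000 × 0.9662 = 289800 km².
Ratio = 12490 / 289800 ≈ 0.0431.

0.0431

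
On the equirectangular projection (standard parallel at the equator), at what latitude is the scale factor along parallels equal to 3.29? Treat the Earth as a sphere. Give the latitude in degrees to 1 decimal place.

72.3°

Plate carrée: h = 1, k = sec φ along parallels.
sec φ = 3.29  ⇒  cos φ = 0.3040  ⇒  φ ≈ 72.3°.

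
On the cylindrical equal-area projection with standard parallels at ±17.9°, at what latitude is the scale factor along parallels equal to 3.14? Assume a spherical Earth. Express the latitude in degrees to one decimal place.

For cylindrical equal-area with standard parallel φ₀, h = cos φ / cos φ₀ and k = cos φ₀ / cos φ, so h·k = 1.
k = cos φ₀ / cos φ = 3.14  ⇒  cos φ = cos 17.9° / 3.14 = 0.3031.
φ = arccos(0.3031) ≈ 72.4°.

72.4°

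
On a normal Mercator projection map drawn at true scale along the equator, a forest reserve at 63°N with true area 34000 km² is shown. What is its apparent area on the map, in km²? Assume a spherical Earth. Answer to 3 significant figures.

Mercator is conformal, so the point scale is isotropic: h = k = sec φ = 1/cos φ.
Areal scale = k² = sec²φ = 1/cos²(63°) = 1/0.4540² = 4.852.
Apparent area = 34000 × 4.852 ≈ 165000 km².

165000 km²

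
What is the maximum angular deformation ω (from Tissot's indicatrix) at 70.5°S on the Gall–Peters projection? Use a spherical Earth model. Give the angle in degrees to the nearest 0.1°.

The Gall–Peters projection is cylindrical equal-area with φ₀ = 45°. For cylindrical equal-area with standard parallel φ₀, h = cos φ / cos φ₀ and k = cos φ₀ / cos φ, so h·k = 1.
At 70.5°: h = 0.4721, k = 2.118; principal scales a = 2.118, b = 0.4721.
sin(ω/2) = (a − b)/(a + b) = 1.646/2.590 = 0.6355, so ω = 2 arcsin(0.6355) ≈ 78.9°.

78.9°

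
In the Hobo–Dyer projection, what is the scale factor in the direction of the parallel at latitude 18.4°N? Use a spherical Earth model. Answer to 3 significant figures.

Hobo–Dyer is a cylindrical equal-area projection with standard parallels at ±37.5°. For cylindrical equal-area with standard parallel φ₀, h = cos φ / cos φ₀ and k = cos φ₀ / cos φ, so h·k = 1.
k = cos 37.5° / cos 18.4° = 0.7934/0.9489 = 0.8361.

0.836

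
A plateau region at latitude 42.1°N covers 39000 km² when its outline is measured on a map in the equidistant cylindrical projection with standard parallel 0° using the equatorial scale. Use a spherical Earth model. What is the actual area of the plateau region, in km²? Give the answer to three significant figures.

28900 km²

Plate carrée maps x = Rλ, y = Rφ. The meridian scale is h = 1 and the parallel scale is k = 1/cos φ = sec φ.
Areal scale = h·k = 1 × sec φ; at 42.1°, h = 1.000, k = 1.348, so h·k = 1.348.
True area = apparent / (areal scale) = 39000 / 1.348 ≈ 28900 km².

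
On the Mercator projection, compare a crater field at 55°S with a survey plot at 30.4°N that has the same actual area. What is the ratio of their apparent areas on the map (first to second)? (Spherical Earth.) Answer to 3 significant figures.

On Mercator, area is exaggerated by sec²φ = 1/cos²φ.
At 55°: sec²(55°) = 1/0.5736² = 3.040.
At 30.4°: sec²(30.4°) = 1/0.8625² = 1.344.
Ratio = 3.040/1.344 = cos²(30.4°)/cos²(55°) ≈ 2.26.

2.26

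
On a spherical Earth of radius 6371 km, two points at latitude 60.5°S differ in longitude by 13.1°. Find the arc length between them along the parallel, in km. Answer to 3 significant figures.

717 km

Arc length along a parallel = R cos φ · Δλ (with Δλ in radians).
= 6371 × cos 60.5° × (13.1° × π/180) = 6371 × 0.4924 × 0.2286 ≈ 717 km.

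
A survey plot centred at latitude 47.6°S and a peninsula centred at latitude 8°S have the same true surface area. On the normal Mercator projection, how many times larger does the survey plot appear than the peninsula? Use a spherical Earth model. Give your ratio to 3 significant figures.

2.16

Mercator is conformal with k = sec φ, so areal scale = k² = sec²φ.
At 47.6°: sec²(47.6°) = 1/0.6743² = 2.199.
At 8°: sec²(8°) = 1/0.9903² = 1.020.
Ratio = 2.199/1.020 = cos²(8°)/cos²(47.6°) ≈ 2.16.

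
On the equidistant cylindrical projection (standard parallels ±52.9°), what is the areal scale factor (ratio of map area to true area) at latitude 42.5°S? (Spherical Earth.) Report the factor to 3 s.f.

With standard parallel φ₀ = 52.9°, the equirectangular projection gives x = Rλ cos φ₀, y = Rφ, so h = 1 and k = cos 52.9° / cos φ.
Areal scale = h·k = 1 × cos φ₀ / cos φ; at 42.5°, h = 1.000, k = 0.8182, so h·k = 0.8182.

0.818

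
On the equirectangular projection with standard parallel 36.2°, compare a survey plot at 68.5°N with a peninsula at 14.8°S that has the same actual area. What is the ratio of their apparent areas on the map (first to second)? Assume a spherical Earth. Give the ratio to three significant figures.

2.64

In the equirectangular projection with standard parallel φ₀ = 36.2° (x = Rλ cos φ₀, y = Rφ), meridians are true-scale (h = 1) and the parallel scale is k = cos φ₀ / cos φ.
Areal scale at 68.5°: h·k = 1.000 × 2.202 = 2.202.
Areal scale at 14.8°: h·k = 1.000 × 0.8347 = 0.8347.
Ratio = 2.202/0.8347 ≈ 2.64.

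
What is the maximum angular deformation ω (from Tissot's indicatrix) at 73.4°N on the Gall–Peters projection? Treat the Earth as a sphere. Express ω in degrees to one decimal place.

92.0°

Gall–Peters is a cylindrical equal-area projection with standard parallels at ±45°. A cylindrical equal-area projection with standard parallel φ₀ has meridian scale h = cos φ / cos φ₀ and parallel scale k = cos φ₀ / cos φ (so areas are preserved, h·k = 1).
At 73.4°: h = 0.4040, k = 2.475; principal scales a = 2.475, b = 0.4040.
sin(ω/2) = (a − b)/(a + b) = 2.071/2.879 = 0.7193, so ω = 2 arcsin(0.7193) ≈ 92.0°.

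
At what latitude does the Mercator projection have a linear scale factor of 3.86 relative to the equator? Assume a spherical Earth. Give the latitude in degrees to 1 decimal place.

Mercator scale is k = sec φ = 1/cos φ.
1/cos φ = 3.86  ⇒  cos φ = 0.2591  ⇒  φ = arccos(0.2591) ≈ 75.0°.

75.0°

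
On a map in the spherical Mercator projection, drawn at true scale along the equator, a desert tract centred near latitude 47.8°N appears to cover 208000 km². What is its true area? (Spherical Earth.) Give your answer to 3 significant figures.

Mercator is conformal, so the point scale is isotropic: h = k = sec φ = 1/cos φ.
Areal scale = k² = sec²φ = 1/cos²(47.8°) = 1/0.6717² = 2.216.
True area = apparent / (areal scale) = 208000 / 2.216 ≈ 93900 km².

93900 km²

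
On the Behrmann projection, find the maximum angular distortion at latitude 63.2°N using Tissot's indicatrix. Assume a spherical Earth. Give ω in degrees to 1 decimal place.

Behrmann is a cylindrical equal-area projection with standard parallels at ±30°. For cylindrical equal-area with standard parallel φ₀, h = cos φ / cos φ₀ and k = cos φ₀ / cos φ, so h·k = 1.
At 63.2°: h = 0.5206, k = 1.921; principal scales a = 1.921, b = 0.5206.
sin(ω/2) = (a − b)/(a + b) = 1.400/2.441 = 0.5735, so ω = 2 arcsin(0.5735) ≈ 70.0°.

70.0°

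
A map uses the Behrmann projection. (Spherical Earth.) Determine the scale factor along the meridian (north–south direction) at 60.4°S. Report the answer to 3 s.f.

0.570

The Behrmann projection is cylindrical equal-area with φ₀ = 30°. For cylindrical equal-area with standard parallel φ₀, h = cos φ / cos φ₀ and k = cos φ₀ / cos φ, so h·k = 1.
h = cos 60.4° / cos 30° = 0.4939/0.8660 = 0.5704.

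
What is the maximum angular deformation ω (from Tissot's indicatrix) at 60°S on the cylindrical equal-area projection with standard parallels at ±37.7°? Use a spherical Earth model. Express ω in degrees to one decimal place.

50.8°

For cylindrical equal-area with standard parallel φ₀, h = cos φ / cos φ₀ and k = cos φ₀ / cos φ, so h·k = 1.
At 60°: h = 0.6319, k = 1.582; principal scales a = 1.582, b = 0.6319.
sin(ω/2) = (a − b)/(a + b) = 0.9505/2.214 = 0.4292, so ω = 2 arcsin(0.4292) ≈ 50.8°.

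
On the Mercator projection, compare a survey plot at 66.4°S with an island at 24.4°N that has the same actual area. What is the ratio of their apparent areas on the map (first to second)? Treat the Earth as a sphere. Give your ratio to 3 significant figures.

Mercator areal scale is sec²φ.
At 66.4°: sec²(66.4°) = 1/0.4003² = 6.239.
At 24.4°: sec²(24.4°) = 1/0.9107² = 1.206.
Ratio = 6.239/1.206 = cos²(24.4°)/cos²(66.4°) ≈ 5.17.

5.17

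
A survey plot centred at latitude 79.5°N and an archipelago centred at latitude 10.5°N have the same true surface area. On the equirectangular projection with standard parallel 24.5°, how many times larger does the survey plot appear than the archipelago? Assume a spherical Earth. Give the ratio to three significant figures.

With standard parallel φ₀ = 24.5°, the equirectangular projection gives x = Rλ cos φ₀, y = Rφ, so h = 1 and k = cos 24.5° / cos φ.
Areal scale at 79.5°: h·k = 1.000 × 4.993 = 4.993.
Areal scale at 10.5°: h·k = 1.000 × 0.9255 = 0.9255.
Ratio = 4.993/0.9255 ≈ 5.40.

5.40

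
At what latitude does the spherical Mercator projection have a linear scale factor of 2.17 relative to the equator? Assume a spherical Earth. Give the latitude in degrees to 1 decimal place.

62.6°

Mercator scale is k = sec φ = 1/cos φ.
1/cos φ = 2.17  ⇒  cos φ = 0.4608  ⇒  φ = arccos(0.4608) ≈ 62.6°.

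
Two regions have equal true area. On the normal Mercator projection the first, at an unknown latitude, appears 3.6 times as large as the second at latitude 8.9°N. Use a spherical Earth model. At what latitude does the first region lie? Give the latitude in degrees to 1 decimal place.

Mercator areal scale is sec²φ, so apparent-area ratio = sec²φ₁ / sec²φ₂ = cos²φ₂ / cos²φ₁.
cos²φ₂ / cos²φ₁ = 3.6  ⇒  cos φ₁ = cos 8.9° / √3.6 = 0.9880/1.897 = 0.5207.
φ₁ = arccos(0.5207) ≈ 58.6°.

58.6°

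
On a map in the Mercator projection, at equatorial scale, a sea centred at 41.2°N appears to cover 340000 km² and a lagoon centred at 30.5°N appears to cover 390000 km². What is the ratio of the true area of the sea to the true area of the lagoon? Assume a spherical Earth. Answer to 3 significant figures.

Since Mercator area scale is 1/cos²φ, the true area equals the apparent area multiplied by cos²φ.
True area of sea: 340000 × cos²(41.2°) = 340000 × 0.5661 = 192500 km².
True area of lagoon: 390000 × cos²(30.5°) = 390000 × 0.7424 = 289500 km².
Ratio = 192500 / 289500 ≈ 0.665.

0.665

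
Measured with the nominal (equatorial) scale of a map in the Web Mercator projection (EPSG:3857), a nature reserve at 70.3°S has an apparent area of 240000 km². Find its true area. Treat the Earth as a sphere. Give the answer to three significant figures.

For Mercator, h = k = sec φ (a conformal cylindrical projection has a single point scale, 1/cos φ).
Areal scale = k² = sec²φ = 1/cos²(70.3°) = 1/0.3371² = 8.800.
True area = apparent / (areal scale) = 240000 / 8.800 ≈ 27300 km².

27300 km²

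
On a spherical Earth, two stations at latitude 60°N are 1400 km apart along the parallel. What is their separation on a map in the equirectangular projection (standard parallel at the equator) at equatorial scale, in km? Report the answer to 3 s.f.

In the plate carrée (x = Rλ, y = Rφ), meridians are true-scale (h = 1) and parallels are stretched by k = sec φ.
Along the parallel, k = sec 60° = 1/0.5000 = 2.000.
Map distance = 1400 × 2.000 ≈ 2800 km.

2800 km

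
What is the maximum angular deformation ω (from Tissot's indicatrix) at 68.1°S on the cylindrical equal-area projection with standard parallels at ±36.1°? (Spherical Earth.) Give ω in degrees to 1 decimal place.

80.9°

For cylindrical equal-area with standard parallel φ₀, h = cos φ / cos φ₀ and k = cos φ₀ / cos φ, so h·k = 1.
At 68.1°: h = 0.4616, k = 2.166; principal scales a = 2.166, b = 0.4616.
sin(ω/2) = (a − b)/(a + b) = 1.705/2.628 = 0.6487, so ω = 2 arcsin(0.6487) ≈ 80.9°.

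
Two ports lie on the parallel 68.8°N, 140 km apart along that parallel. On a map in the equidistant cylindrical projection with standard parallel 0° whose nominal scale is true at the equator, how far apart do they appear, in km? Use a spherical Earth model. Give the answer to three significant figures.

Plate carrée maps x = Rλ, y = Rφ. The meridian scale is h = 1 and the parallel scale is k = 1/cos φ = sec φ.
Along the parallel, k = sec 68.8° = 1/0.3616 = 2.765.
Map distance = 140 × 2.765 ≈ 387 km.

387 km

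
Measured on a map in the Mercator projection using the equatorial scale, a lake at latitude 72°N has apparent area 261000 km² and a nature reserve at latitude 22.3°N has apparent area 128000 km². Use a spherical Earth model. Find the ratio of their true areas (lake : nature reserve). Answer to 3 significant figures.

0.227

On Mercator the areal scale is sec²φ, so true area = apparent × cos²φ.
True area of lake: 261000 × cos²(72°) = 261000 × 0.09549 = 24920 km².
True area of nature reserve: 128000 × cos²(22.3°) = 128000 × 0.8560 = 109600 km².
Ratio = 24920 / 109600 ≈ 0.227.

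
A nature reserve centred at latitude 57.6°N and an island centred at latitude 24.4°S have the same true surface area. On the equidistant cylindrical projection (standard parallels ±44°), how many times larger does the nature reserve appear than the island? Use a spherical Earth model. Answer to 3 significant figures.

The equidistant cylindrical projection with φ₀ = 44° has h = 1 (meridians true) and k = cos φ₀ / cos φ along parallels.
Areal scale at 57.6°: h·k = 1.000 × 1.342 = 1.342.
Areal scale at 24.4°: h·k = 1.000 × 0.7899 = 0.7899.
Ratio = 1.342/0.7899 ≈ 1.70.

1.70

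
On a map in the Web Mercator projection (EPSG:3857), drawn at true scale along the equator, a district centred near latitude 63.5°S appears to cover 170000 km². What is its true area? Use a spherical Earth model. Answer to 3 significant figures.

For Mercator, h = k = sec φ (a conformal cylindrical projection has a single point scale, 1/cos φ).
Areal scale = k² = sec²φ = 1/cos²(63.5°) = 1/0.4462² = 5.023.
True area = apparent / (areal scale) = 170000 / 5.023 ≈ 33800 km².

33800 km²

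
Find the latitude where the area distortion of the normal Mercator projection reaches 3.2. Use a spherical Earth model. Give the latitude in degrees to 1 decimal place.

56.0°

Mercator areal scale is sec²φ.
sec²φ = 3.2  ⇒  cos²φ = 0.3125  ⇒  cos φ = 0.5590.
φ = arccos(0.5590) ≈ 56.0°.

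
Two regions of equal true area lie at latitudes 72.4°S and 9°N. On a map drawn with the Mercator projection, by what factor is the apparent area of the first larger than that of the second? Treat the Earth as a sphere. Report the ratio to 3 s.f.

10.7

On Mercator, area is exaggerated by sec²φ = 1/cos²φ.
At 72.4°: sec²(72.4°) = 1/0.3024² = 10.94.
At 9°: sec²(9°) = 1/0.9877² = 1.025.
Ratio = 10.94/1.025 = cos²(9°)/cos²(72.4°) ≈ 10.7.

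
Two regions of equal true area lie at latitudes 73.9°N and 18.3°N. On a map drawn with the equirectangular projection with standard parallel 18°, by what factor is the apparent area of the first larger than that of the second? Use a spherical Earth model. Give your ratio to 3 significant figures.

In the equirectangular projection with standard parallel φ₀ = 18° (x = Rλ cos φ₀, y = Rφ), meridians are true-scale (h = 1) and the parallel scale is k = cos φ₀ / cos φ.
Areal scale at 73.9°: h·k = 1.000 × 3.430 = 3.430.
Areal scale at 18.3°: h·k = 1.000 × 1.002 = 1.002.
Ratio = 3.430/1.002 ≈ 3.42.

3.42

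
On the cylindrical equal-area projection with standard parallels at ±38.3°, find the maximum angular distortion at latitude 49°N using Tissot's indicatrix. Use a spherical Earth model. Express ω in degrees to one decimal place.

A cylindrical equal-area projection with standard parallel φ₀ has meridian scale h = cos φ / cos φ₀ and parallel scale k = cos φ₀ / cos φ (so areas are preserved, h·k = 1).
At 49°: h = 0.8360, k = 1.196; principal scales a = 1.196, b = 0.8360.
sin(ω/2) = (a − b)/(a + b) = 0.3602/2.032 = 0.1773, so ω = 2 arcsin(0.1773) ≈ 20.4°.

20.4°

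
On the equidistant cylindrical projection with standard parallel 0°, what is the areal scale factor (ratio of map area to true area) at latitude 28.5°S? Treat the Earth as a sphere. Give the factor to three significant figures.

Plate carrée maps x = Rλ, y = Rφ. The meridian scale is h = 1 and the parallel scale is k = 1/cos φ = sec φ.
Areal scale = h·k = 1 × sec φ; at 28.5°, h = 1.000, k = 1.138, so h·k = 1.138.

1.14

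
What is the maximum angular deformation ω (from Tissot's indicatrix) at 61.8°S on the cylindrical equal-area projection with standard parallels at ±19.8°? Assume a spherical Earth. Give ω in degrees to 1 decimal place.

73.3°

A cylindrical equal-area projection with standard parallel φ₀ has meridian scale h = cos φ / cos φ₀ and parallel scale k = cos φ₀ / cos φ (so areas are preserved, h·k = 1).
At 61.8°: h = 0.5022, k = 1.991; principal scales a = 1.991, b = 0.5022.
sin(ω/2) = (a − b)/(a + b) = 1.489/2.493 = 0.5971, so ω = 2 arcsin(0.5971) ≈ 73.3°.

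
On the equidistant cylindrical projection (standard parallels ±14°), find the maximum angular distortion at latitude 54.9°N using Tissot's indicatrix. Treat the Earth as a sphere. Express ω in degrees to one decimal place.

The equidistant cylindrical projection with φ₀ = 14° has h = 1 (meridians true) and k = cos φ₀ / cos φ along parallels.
At 54.9°: h = 1.000, k = 1.687; principal scales a = 1.687, b = 1.000.
sin(ω/2) = (a − b)/(a + b) = 0.6875/2.687 = 0.2558, so ω = 2 arcsin(0.2558) ≈ 29.6°.

29.6°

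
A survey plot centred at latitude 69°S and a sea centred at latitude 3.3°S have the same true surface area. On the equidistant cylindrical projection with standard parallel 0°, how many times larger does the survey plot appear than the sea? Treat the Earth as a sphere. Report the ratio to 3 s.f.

2.79

Plate carrée maps x = Rλ, y = Rφ. The meridian scale is h = 1 and the parallel scale is k = 1/cos φ = sec φ.
Areal scale at 69°: h·k = 1.000 × 2.790 = 2.790.
Areal scale at 3.3°: h·k = 1.000 × 1.002 = 1.002.
Ratio = 2.790/1.002 ≈ 2.79.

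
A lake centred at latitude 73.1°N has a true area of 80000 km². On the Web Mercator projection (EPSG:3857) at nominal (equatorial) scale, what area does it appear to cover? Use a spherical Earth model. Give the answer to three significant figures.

The Mercator projection is conformal; its linear scale factor is the same in every direction and equals sec φ = 1/cos φ.
Areal scale = k² = sec²φ = 1/cos²(73.1°) = 1/0.2907² = 11.83.
Apparent area = 80000 × 11.83 ≈ 947000 km².

947000 km²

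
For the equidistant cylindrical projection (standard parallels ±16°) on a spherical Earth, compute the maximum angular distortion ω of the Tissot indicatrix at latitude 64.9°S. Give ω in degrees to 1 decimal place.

The equidistant cylindrical projection with φ₀ = 16° has h = 1 (meridians true) and k = cos φ₀ / cos φ along parallels.
At 64.9°: h = 1.000, k = 2.266; principal scales a = 2.266, b = 1.000.
sin(ω/2) = (a − b)/(a + b) = 1.266/3.266 = 0.3876, so ω = 2 arcsin(0.3876) ≈ 45.6°.

45.6°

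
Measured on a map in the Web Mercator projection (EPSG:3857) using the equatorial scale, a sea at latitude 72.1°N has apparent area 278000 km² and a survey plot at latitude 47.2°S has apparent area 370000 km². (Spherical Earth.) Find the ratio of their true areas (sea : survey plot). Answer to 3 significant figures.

Since Mercator area scale is 1/cos²φ, the true area equals the apparent area multiplied by cos²φ.
True area of sea: 278000 × cos²(72.1°) = 278000 × 0.09447 = 26260 km².
True area of survey plot: 370000 × cos²(47.2°) = 370000 × 0.4616 = 170800 km².
Ratio = 26260 / 170800 ≈ 0.154.

0.154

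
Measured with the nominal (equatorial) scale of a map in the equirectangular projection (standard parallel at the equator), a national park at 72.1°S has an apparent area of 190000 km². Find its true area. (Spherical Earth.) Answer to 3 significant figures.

58400 km²

Plate carrée maps x = Rλ, y = Rφ. The meridian scale is h = 1 and the parallel scale is k = 1/cos φ = sec φ.
Areal scale = h·k = 1 × sec φ; at 72.1°, h = 1.000, k = 3.254, so h·k = 3.254.
True area = apparent / (areal scale) = 190000 / 3.254 ≈ 58400 km².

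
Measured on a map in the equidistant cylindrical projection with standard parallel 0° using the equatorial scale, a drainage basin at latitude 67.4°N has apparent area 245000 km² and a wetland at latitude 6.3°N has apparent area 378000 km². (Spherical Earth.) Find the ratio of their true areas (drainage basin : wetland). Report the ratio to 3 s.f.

0.251

On the plate carrée, areal scale = h·k = 1 × sec φ, so true area = apparent × cos φ.
True area of drainage basin: 245000 × cos(67.4°) = 245000 × 0.3843 = 94150 km².
True area of wetland: 378000 × cos(6.3°) = 378000 × 0.9940 = 375700 km².
Ratio = 94150 / 375700 ≈ 0.251.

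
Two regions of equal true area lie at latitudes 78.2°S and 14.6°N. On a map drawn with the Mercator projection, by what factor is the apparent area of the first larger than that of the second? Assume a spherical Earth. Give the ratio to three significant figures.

On Mercator, area is exaggerated by sec²φ = 1/cos²φ.
At 78.2°: sec²(78.2°) = 1/0.2045² = 23.91.
At 14.6°: sec²(14.6°) = 1/0.9677² = 1.068.
Ratio = 23.91/1.068 = cos²(14.6°)/cos²(78.2°) ≈ 22.4.

22.4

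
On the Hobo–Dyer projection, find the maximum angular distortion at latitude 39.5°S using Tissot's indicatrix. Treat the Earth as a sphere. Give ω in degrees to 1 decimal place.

Hobo–Dyer is a cylindrical equal-area projection with standard parallels at ±37.5°. A cylindrical equal-area projection with standard parallel φ₀ has meridian scale h = cos φ / cos φ₀ and parallel scale k = cos φ₀ / cos φ (so areas are preserved, h·k = 1).
At 39.5°: h = 0.9726, k = 1.028; principal scales a = 1.028, b = 0.9726.
sin(ω/2) = (a − b)/(a + b) = 0.05555/2.001 = 0.02776, so ω = 2 arcsin(0.02776) ≈ 3.2°.

3.2°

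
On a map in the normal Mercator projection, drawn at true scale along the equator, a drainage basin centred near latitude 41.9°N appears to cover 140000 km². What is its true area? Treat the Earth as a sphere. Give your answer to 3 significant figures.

For Mercator, h = k = sec φ (a conformal cylindrical projection has a single point scale, 1/cos φ).
Areal scale = k² = sec²φ = 1/cos²(41.9°) = 1/0.7443² = 1.805.
True area = apparent / (areal scale) = 140000 / 1.805 ≈ 77600 km².

77600 km²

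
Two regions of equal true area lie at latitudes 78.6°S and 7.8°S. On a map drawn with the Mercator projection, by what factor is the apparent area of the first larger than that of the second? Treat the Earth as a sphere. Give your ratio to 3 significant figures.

25.1

Mercator is conformal with k = sec φ, so areal scale = k² = sec²φ.
At 78.6°: sec²(78.6°) = 1/0.1977² = 25.60.
At 7.8°: sec²(7.8°) = 1/0.9907² = 1.019.
Ratio = 25.60/1.019 = cos²(7.8°)/cos²(78.6°) ≈ 25.1.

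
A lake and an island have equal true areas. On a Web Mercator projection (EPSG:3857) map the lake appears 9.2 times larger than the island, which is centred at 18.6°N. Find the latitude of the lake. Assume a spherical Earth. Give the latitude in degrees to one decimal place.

For equal true areas on Mercator, apparent areas scale as sec²φ, so the ratio is cos²φ₂ / cos²φ₁.
cos²φ₂ / cos²φ₁ = 9.2  ⇒  cos φ₁ = cos 18.6° / √9.2 = 0.9478/3.033 = 0.3125.
φ₁ = arccos(0.3125) ≈ 71.8°.

71.8°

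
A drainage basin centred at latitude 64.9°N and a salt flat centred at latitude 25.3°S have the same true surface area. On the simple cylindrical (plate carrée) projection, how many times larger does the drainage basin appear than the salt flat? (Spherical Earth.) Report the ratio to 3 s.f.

2.13

Plate carrée maps x = Rλ, y = Rφ. The meridian scale is h = 1 and the parallel scale is k = 1/cos φ = sec φ.
Areal scale at 64.9°: h·k = 1.000 × 2.357 = 2.357.
Areal scale at 25.3°: h·k = 1.000 × 1.106 = 1.106.
Ratio = 2.357/1.106 ≈ 2.13.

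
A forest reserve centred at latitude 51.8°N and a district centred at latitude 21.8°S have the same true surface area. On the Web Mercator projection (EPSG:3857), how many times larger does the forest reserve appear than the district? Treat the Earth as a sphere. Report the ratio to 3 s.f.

2.25

Mercator is conformal with k = sec φ, so areal scale = k² = sec²φ.
At 51.8°: sec²(51.8°) = 1/0.6184² = 2.615.
At 21.8°: sec²(21.8°) = 1/0.9285² = 1.160.
Ratio = 2.615/1.160 = cos²(21.8°)/cos²(51.8°) ≈ 2.25.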